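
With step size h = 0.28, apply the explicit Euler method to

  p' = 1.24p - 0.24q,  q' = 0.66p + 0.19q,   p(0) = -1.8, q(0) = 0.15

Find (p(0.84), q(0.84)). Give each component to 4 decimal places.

Euler on (p,q): p_{n+1} = p_n + h·p', q_{n+1} = q_n + h·q'.
0.000000: (-1.800000, 0.150000); f=(-2.268000, -1.159500) → (-2.435040, -0.174660)
0.280000: (-2.435040, -0.174660); f=(-2.977531, -1.640312) → (-3.268749, -0.633947)
0.560000: (-3.268749, -0.633947); f=(-3.901101, -2.277824) → (-4.361057, -1.271738)
(p(0.84), q(0.84)) ≈ (-4.3611, -1.2717)

-4.3611, -1.2717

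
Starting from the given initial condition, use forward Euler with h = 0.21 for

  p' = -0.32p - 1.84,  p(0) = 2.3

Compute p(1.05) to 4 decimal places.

-0.0649

Euler: p_{n+1} = p_n + h·f(t_n, p_n).
t=0.000000, p=2.300000: f=-2.576000 → p ← 2.300000 + 0.21·(-2.576000) = 1.759040
t=0.210000, p=1.759040: f=-2.402893 → p ← 1.759040 + 0.21·(-2.402893) = 1.254433
t=0.420000, p=1.254433: f=-2.241418 → p ← 1.254433 + 0.21·(-2.241418) = 0.783735
t=0.630000, p=0.783735: f=-2.090795 → p ← 0.783735 + 0.21·(-2.090795) = 0.344668
t=0.840000, p=0.344668: f=-1.950294 → p ← 0.344668 + 0.21·(-1.950294) = -0.064894
p(1.05) ≈ -0.0649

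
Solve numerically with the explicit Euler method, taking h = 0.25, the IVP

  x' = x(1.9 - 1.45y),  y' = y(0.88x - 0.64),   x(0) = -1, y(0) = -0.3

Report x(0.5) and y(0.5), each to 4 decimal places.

-2.4428, -0.0914

Euler on (x,y): x_{n+1} = x_n + h·x', y_{n+1} = y_n + h·y'.
0.000000: (-1.000000, -0.300000); f=(-2.335000, 0.456000) → (-1.583750, -0.186000)
0.250000: (-1.583750, -0.186000); f=(-3.436262, 0.378268) → (-2.442816, -0.091433)
(x(0.5), y(0.5)) ≈ (-2.4428, -0.0914)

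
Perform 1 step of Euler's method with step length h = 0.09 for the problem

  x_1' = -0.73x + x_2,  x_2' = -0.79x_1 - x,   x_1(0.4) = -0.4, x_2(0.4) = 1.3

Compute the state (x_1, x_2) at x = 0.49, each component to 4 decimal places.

-0.3093, 1.2924

Euler on (x_1,x_2): x_1_{n+1} = x_1_n + h·x_1', x_2_{n+1} = x_2_n + h·x_2'.
0.400000: (-0.400000, 1.300000); f=(1.008000, -0.084000) → (-0.309280, 1.292440)
(x_1(0.49), x_2(0.49)) ≈ (-0.3093, 1.2924)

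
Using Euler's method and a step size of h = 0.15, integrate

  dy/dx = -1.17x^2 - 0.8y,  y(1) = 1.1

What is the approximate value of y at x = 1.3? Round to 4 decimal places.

0.4653

Euler: y_{n+1} = y_n + h·f(x_n, y_n).
x=1.000000, y=1.100000: f=-2.050000 → y ← 1.100000 + 0.15·(-2.050000) = 0.792500
x=1.150000, y=0.792500: f=-2.181325 → y ← 0.792500 + 0.15·(-2.181325) = 0.465301
y(1.3) ≈ 0.4653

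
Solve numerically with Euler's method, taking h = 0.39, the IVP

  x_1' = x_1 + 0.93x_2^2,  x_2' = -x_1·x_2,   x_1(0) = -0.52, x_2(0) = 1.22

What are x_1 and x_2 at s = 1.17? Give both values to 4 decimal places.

Euler on (x_1,x_2): x_1_{n+1} = x_1_n + h·x_1', x_2_{n+1} = x_2_n + h·x_2'.
0.000000: (-0.520000, 1.220000); f=(0.864212, 0.634400) → (-0.182957, 1.467416)
0.390000: (-0.182957, 1.467416); f=(1.819621, 0.268474) → (0.526695, 1.572121)
0.780000: (0.526695, 1.572121); f=(2.825250, -0.828028) → (1.628542, 1.249190)
(x_1(1.17), x_2(1.17)) ≈ (1.6285, 1.2492)

1.6285, 1.2492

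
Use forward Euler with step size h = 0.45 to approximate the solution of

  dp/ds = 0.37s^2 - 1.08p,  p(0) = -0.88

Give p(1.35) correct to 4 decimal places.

0.0327

Euler: p_{n+1} = p_n + h·f(s_n, p_n).
s=0.000000, p=-0.880000: f=0.950400 → p ← -0.880000 + 0.45·0.950400 = -0.452320
s=0.450000, p=-0.452320: f=0.563431 → p ← -0.452320 + 0.45·0.563431 = -0.198776
s=0.900000, p=-0.198776: f=0.514378 → p ← -0.198776 + 0.45·0.514378 = 0.032694
p(1.35) ≈ 0.0327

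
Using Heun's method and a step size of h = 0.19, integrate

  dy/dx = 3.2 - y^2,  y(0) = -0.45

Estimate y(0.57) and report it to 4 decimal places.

1.1152

Heun: k1 = f(x_n, y_n); k2 = f(x_n + h, y_n + h·k1); y_{n+1} = y_n + (h/2)·(k1 + k2).
x=0.000000, y=-0.450000:
  k1 = f(0.000000, -0.450000) = 2.997500
  k2 = f(0.190000, 0.119525) = 3.185714
  y ← -0.450000 + (0.19/2)·(2.997500 + 3.185714) = 0.137405
x=0.190000, y=0.137405:
  k1 = f(0.190000, 0.137405) = 3.181120
  k2 = f(0.380000, 0.741818) = 2.649706
  y ← 0.137405 + (0.19/2)·(3.181120 + 2.649706) = 0.691334
x=0.380000, y=0.691334:
  k1 = f(0.380000, 0.691334) = 2.722058
  k2 = f(0.570000, 1.208525) = 1.739468
  y ← 0.691334 + (0.19/2)·(2.722058 + 1.739468) = 1.115179
y(0.57) ≈ 1.1152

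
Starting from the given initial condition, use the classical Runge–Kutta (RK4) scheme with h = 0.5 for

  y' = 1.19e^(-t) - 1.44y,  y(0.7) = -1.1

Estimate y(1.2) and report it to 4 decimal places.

RK4: k1 = f(t_n, y_n); k2 = f(t_n + h/2, y_n + (h/2)·k1); k3 = f(t_n + h/2, y_n + (h/2)·k2); k4 = f(t_n + h, y_n + h·k3); y_{n+1} = y_n + (h/6)·(k1 + 2k2 + 2k3 + k4).
t=0.700000, y=-1.100000:
  k1 = f(0.700000, -1.100000) = 2.174937
  k2 = f(0.950000, -0.556266) = 1.261245
  k3 = f(0.950000, -0.784689) = 1.590174
  k4 = f(1.200000, -0.304913) = 0.797496
  y ← -1.100000 + (0.5/6)·(k1 + 2k2 + 2k3 + k4) = -0.377061
y(1.2) ≈ -0.3771

-0.3771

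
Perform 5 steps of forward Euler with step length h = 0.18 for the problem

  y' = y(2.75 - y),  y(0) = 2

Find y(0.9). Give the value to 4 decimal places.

2.7062

Euler: y_{n+1} = y_n + h·f(t_n, y_n).
t=0.000000, y=2.000000: f=1.500000 → y ← 2.000000 + 0.18·1.500000 = 2.270000
t=0.180000, y=2.270000: f=1.089600 → y ← 2.270000 + 0.18·1.089600 = 2.466128
t=0.360000, y=2.466128: f=0.700065 → y ← 2.466128 + 0.18·0.700065 = 2.592140
t=0.540000, y=2.592140: f=0.409196 → y ← 2.592140 + 0.18·0.409196 = 2.665795
t=0.720000, y=2.665795: f=0.224473 → y ← 2.665795 + 0.18·0.224473 = 2.706200
y(0.9) ≈ 2.7062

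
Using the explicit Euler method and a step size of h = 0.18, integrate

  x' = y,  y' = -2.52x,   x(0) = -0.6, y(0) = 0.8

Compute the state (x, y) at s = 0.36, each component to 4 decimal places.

-0.2630, 1.2790

Euler on (x,y): x_{n+1} = x_n + h·x', y_{n+1} = y_n + h·y'.
0.000000: (-0.600000, 0.800000); f=(0.800000, 1.512000) → (-0.456000, 1.072160)
0.180000: (-0.456000, 1.072160); f=(1.072160, 1.149120) → (-0.263011, 1.279002)
(x(0.36), y(0.36)) ≈ (-0.2630, 1.2790)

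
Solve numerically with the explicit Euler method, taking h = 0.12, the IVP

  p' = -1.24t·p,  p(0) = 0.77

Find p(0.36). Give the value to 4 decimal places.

Euler: p_{n+1} = p_n + h·f(t_n, p_n).
t=0.000000, p=0.770000: f=0.000000 → p ← 0.770000 + 0.12·0.000000 = 0.770000
t=0.120000, p=0.770000: f=-0.114576 → p ← 0.770000 + 0.12·(-0.114576) = 0.756251
t=0.240000, p=0.756251: f=-0.225060 → p ← 0.756251 + 0.12·(-0.225060) = 0.729244
p(0.36) ≈ 0.7292

0.7292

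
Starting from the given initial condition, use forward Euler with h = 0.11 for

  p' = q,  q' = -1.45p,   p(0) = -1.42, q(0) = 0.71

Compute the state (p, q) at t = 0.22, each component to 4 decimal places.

Euler on (p,q): p_{n+1} = p_n + h·p', q_{n+1} = q_n + h·q'.
0.000000: (-1.420000, 0.710000); f=(0.710000, 2.059000) → (-1.341900, 0.936490)
0.110000: (-1.341900, 0.936490); f=(0.936490, 1.945755) → (-1.238886, 1.150523)
(p(0.22), q(0.22)) ≈ (-1.2389, 1.1505)

-1.2389, 1.1505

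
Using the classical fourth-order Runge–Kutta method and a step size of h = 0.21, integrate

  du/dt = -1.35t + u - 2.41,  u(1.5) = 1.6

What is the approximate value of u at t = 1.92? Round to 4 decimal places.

RK4: k1 = f(t_n, u_n); k2 = f(t_n + h/2, u_n + (h/2)·k1); k3 = f(t_n + h/2, u_n + (h/2)·k2); k4 = f(t_n + h, u_n + h·k3); u_{n+1} = u_n + (h/6)·(k1 + 2k2 + 2k3 + k4).
t=1.500000, u=1.600000:
  k1 = f(1.500000, 1.600000) = -2.835000
  k2 = f(1.605000, 1.302325) = -3.274425
  k3 = f(1.605000, 1.256185) = -3.320565
  k4 = f(1.710000, 0.902681) = -3.815819
  u ← 1.600000 + (0.21/6)·(k1 + 2k2 + 2k3 + k4) = 0.905572
t=1.710000, u=0.905572:
  k1 = f(1.710000, 0.905572) = -3.812928
  k2 = f(1.815000, 0.505215) = -4.355035
  k3 = f(1.815000, 0.448293) = -4.411957
  k4 = f(1.920000, -0.020939) = -5.022939
  u ← 0.905572 + (0.21/6)·(k1 + 2k2 + 2k3 + k4) = -0.017373
u(1.92) ≈ -0.0174

-0.0174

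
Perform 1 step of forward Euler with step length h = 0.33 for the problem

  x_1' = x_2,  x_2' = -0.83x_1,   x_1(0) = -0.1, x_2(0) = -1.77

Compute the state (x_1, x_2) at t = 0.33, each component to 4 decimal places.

Euler on (x_1,x_2): x_1_{n+1} = x_1_n + h·x_1', x_2_{n+1} = x_2_n + h·x_2'.
0.000000: (-0.100000, -1.770000); f=(-1.770000, 0.083000) → (-0.684100, -1.742610)
(x_1(0.33), x_2(0.33)) ≈ (-0.6841, -1.7426)

-0.6841, -1.7426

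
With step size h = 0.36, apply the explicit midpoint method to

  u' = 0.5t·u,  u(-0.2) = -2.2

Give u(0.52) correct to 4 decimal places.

Midpoint: k1 = f(t_n, u_n); k2 = f(t_n + h/2, u_n + (h/2)·k1); u_{n+1} = u_n + h·k2.
t=-0.200000, u=-2.200000:
  k1 = f(-0.200000, -2.200000) = 0.220000
  k2 = f(-0.020000, -2.160400) = 0.021604
  u ← -2.200000 + 0.36·0.021604 = -2.192223
t=0.160000, u=-2.192223:
  k1 = f(0.160000, -2.192223) = -0.175378
  k2 = f(0.340000, -2.223791) = -0.378044
  u ← -2.192223 + 0.36·(-0.378044) = -2.328319
u(0.52) ≈ -2.3283

-2.3283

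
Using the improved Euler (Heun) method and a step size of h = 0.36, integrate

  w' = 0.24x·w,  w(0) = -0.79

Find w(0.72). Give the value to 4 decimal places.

-0.8405

Heun: k1 = f(x_n, w_n); k2 = f(x_n + h, w_n + h·k1); w_{n+1} = w_n + (h/2)·(k1 + k2).
x=0.000000, w=-0.790000:
  k1 = f(0.000000, -0.790000) = 0.000000
  k2 = f(0.360000, -0.790000) = -0.068256
  w ← -0.790000 + (0.36/2)·(0.000000 + (-0.068256)) = -0.802286
x=0.360000, w=-0.802286:
  k1 = f(0.360000, -0.802286) = -0.069318
  k2 = f(0.720000, -0.827240) = -0.142947
  w ← -0.802286 + (0.36/2)·(-0.069318 + (-0.142947)) = -0.840494
w(0.72) ≈ -0.8405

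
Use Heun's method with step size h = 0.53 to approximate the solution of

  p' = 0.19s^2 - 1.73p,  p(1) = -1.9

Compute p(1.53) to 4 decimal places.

-0.8345

Heun: k1 = f(s_n, p_n); k2 = f(s_n + h, p_n + h·k1); p_{n+1} = p_n + (h/2)·(k1 + k2).
s=1.000000, p=-1.900000:
  k1 = f(1.000000, -1.900000) = 3.477000
  k2 = f(1.530000, -0.057190) = 0.543710
  p ← -1.900000 + (0.53/2)·(3.477000 + 0.543710) = -0.834512
p(1.53) ≈ -0.8345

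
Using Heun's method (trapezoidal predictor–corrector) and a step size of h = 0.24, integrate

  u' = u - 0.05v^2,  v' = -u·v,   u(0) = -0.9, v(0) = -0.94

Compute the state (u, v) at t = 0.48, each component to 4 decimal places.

Heun on (u,v): k1 = f(t_n, state_n); k2 = f(t_n + h, state_n + h·k1); state_{n+1} = state_n + (h/2)·(k1 + k2).
0.000000: (-0.900000, -0.940000)
  k1 = (-0.944180, -0.846000)
  predictor → (-1.126603, -1.143040)
  k2 = (-1.191930, -1.287753)
  → (-1.156333, -1.196050)
0.240000: (-1.156333, -1.196050)
  k1 = (-1.227860, -1.383033)
  predictor → (-1.451020, -1.527978)
  k2 = (-1.567755, -2.217126)
  → (-1.491807, -1.628069)
(u(0.48), v(0.48)) ≈ (-1.4918, -1.6281)

-1.4918, -1.6281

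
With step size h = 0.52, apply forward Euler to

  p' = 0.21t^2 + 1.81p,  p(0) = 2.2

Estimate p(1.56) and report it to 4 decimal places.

Euler: p_{n+1} = p_n + h·f(t_n, p_n).
t=0.000000, p=2.200000: f=3.982000 → p ← 2.200000 + 0.52·3.982000 = 4.270640
t=0.520000, p=4.270640: f=7.786642 → p ← 4.270640 + 0.52·7.786642 = 8.319694
t=1.040000, p=8.319694: f=15.285782 → p ← 8.319694 + 0.52·15.285782 = 16.268301
p(1.56) ≈ 16.2683

16.2683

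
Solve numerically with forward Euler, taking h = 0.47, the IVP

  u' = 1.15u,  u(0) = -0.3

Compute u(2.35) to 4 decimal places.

-2.6027

Euler: u_{n+1} = u_n + h·f(t_n, u_n).
t=0.000000, u=-0.300000: f=-0.345000 → u ← -0.300000 + 0.47·(-0.345000) = -0.462150
t=0.470000, u=-0.462150: f=-0.531472 → u ← -0.462150 + 0.47·(-0.531472) = -0.711942
t=0.940000, u=-0.711942: f=-0.818733 → u ← -0.711942 + 0.47·(-0.818733) = -1.096747
t=1.410000, u=-1.096747: f=-1.261259 → u ← -1.096747 + 0.47·(-1.261259) = -1.689538
t=1.880000, u=-1.689538: f=-1.942969 → u ← -1.689538 + 0.47·(-1.942969) = -2.602734
u(2.35) ≈ -2.6027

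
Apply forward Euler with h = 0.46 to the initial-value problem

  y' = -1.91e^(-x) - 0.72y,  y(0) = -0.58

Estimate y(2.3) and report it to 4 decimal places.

-0.8633

Euler: y_{n+1} = y_n + h·f(x_n, y_n).
x=0.000000, y=-0.580000: f=-1.492400 → y ← -0.580000 + 0.46·(-1.492400) = -1.266504
x=0.460000, y=-1.266504: f=-0.293869 → y ← -1.266504 + 0.46·(-0.293869) = -1.401684
x=0.920000, y=-1.401684: f=0.248041 → y ← -1.401684 + 0.46·0.248041 = -1.287585
x=1.380000, y=-1.287585: f=0.446546 → y ← -1.287585 + 0.46·0.446546 = -1.082174
x=1.840000, y=-1.082174: f=0.475824 → y ← -1.082174 + 0.46·0.475824 = -0.863295
y(2.3) ≈ -0.8633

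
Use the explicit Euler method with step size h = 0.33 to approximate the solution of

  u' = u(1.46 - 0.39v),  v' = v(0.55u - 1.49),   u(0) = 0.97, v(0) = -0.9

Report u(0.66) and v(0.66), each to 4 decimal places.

Euler on (u,v): u_{n+1} = u_n + h·u', v_{n+1} = v_n + h·v'.
0.000000: (0.970000, -0.900000); f=(1.756670, 0.860850) → (1.549701, -0.615919)
0.330000: (1.549701, -0.615919); f=(2.634815, 0.392750) → (2.419190, -0.486312)
(u(0.66), v(0.66)) ≈ (2.4192, -0.4863)

2.4192, -0.4863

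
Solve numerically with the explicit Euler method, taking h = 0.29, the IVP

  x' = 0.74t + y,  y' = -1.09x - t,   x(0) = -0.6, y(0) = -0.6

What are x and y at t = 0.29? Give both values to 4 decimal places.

Euler on (x,y): x_{n+1} = x_n + h·x', y_{n+1} = y_n + h·y'.
0.000000: (-0.600000, -0.600000); f=(-0.600000, 0.654000) → (-0.774000, -0.410340)
(x(0.29), y(0.29)) ≈ (-0.7740, -0.4103)

-0.7740, -0.4103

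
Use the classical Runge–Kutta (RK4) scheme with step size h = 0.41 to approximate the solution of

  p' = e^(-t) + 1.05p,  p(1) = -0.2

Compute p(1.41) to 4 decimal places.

RK4: k1 = f(t_n, p_n); k2 = f(t_n + h/2, p_n + (h/2)·k1); k3 = f(t_n + h/2, p_n + (h/2)·k2); k4 = f(t_n + h, p_n + h·k3); p_{n+1} = p_n + (h/6)·(k1 + 2k2 + 2k3 + k4).
t=1.000000, p=-0.200000:
  k1 = f(1.000000, -0.200000) = 0.157879
  k2 = f(1.205000, -0.167635) = 0.123676
  k3 = f(1.205000, -0.174647) = 0.116313
  k4 = f(1.410000, -0.152312) = 0.084216
  p ← -0.200000 + (0.41/6)·(k1 + 2k2 + 2k3 + k4) = -0.150658
p(1.41) ≈ -0.1507

-0.1507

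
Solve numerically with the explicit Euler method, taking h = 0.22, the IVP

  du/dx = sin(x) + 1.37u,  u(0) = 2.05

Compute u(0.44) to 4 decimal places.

3.5200

Euler: u_{n+1} = u_n + h·f(x_n, u_n).
x=0.000000, u=2.050000: f=2.808500 → u ← 2.050000 + 0.22·2.808500 = 2.667870
x=0.220000, u=2.667870: f=3.873212 → u ← 2.667870 + 0.22·3.873212 = 3.519977
u(0.44) ≈ 3.5200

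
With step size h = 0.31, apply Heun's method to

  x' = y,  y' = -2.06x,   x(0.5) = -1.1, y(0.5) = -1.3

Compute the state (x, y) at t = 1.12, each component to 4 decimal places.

Heun on (x,y): k1 = f(t_n, state_n); k2 = f(t_n + h, state_n + h·k1); state_{n+1} = state_n + (h/2)·(k1 + k2).
0.500000: (-1.100000, -1.300000)
  k1 = (-1.300000, 2.266000)
  predictor → (-1.503000, -0.597540)
  k2 = (-0.597540, 3.096180)
  → (-1.394119, -0.468862)
0.810000: (-1.394119, -0.468862)
  k1 = (-0.468862, 2.871885)
  predictor → (-1.539466, 0.421422)
  k2 = (0.421422, 3.171300)
  → (-1.401472, 0.467831)
(x(1.12), y(1.12)) ≈ (-1.4015, 0.4678)

-1.4015, 0.4678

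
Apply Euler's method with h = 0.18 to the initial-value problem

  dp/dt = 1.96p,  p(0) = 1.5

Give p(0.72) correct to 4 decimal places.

5.0237

Euler: p_{n+1} = p_n + h·f(t_n, p_n).
t=0.000000, p=1.500000: f=2.940000 → p ← 1.500000 + 0.18·2.940000 = 2.029200
t=0.180000, p=2.029200: f=3.977232 → p ← 2.029200 + 0.18·3.977232 = 2.745102
t=0.360000, p=2.745102: f=5.380399 → p ← 2.745102 + 0.18·5.380399 = 3.713574
t=0.540000, p=3.713574: f=7.278604 → p ← 3.713574 + 0.18·7.278604 = 5.023722
p(0.72) ≈ 5.0237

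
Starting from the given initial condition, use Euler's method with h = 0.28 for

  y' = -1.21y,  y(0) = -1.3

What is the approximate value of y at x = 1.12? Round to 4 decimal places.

Euler: y_{n+1} = y_n + h·f(x_n, y_n).
x=0.000000, y=-1.300000: f=1.573000 → y ← -1.300000 + 0.28·1.573000 = -0.859560
x=0.280000, y=-0.859560: f=1.040068 → y ← -0.859560 + 0.28·1.040068 = -0.568341
x=0.560000, y=-0.568341: f=0.687693 → y ← -0.568341 + 0.28·0.687693 = -0.375787
x=0.840000, y=-0.375787: f=0.454702 → y ← -0.375787 + 0.28·0.454702 = -0.248470
y(1.12) ≈ -0.2485

-0.2485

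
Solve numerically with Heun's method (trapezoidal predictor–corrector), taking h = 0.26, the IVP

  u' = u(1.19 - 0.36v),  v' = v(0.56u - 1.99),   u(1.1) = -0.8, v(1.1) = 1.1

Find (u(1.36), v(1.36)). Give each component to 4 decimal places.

-1.0137, 0.6189

Heun on (u,v): k1 = f(x_n, state_n); k2 = f(x_n + h, state_n + h·k1); state_{n+1} = state_n + (h/2)·(k1 + k2).
1.100000: (-0.800000, 1.100000)
  k1 = (-0.635200, -2.681800)
  predictor → (-0.965152, 0.402732)
  k2 = (-1.008600, -1.019107)
  → (-1.013694, 0.618882)
(u(1.36), v(1.36)) ≈ (-1.0137, 0.6189)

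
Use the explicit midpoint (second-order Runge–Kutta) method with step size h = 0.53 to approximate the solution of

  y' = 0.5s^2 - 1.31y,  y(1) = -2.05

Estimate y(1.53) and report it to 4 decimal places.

Midpoint: k1 = f(s_n, y_n); k2 = f(s_n + h/2, y_n + (h/2)·k1); y_{n+1} = y_n + h·k2.
s=1.000000, y=-2.050000:
  k1 = f(1.000000, -2.050000) = 3.185500
  k2 = f(1.265000, -1.205842) = 2.379766
  y ← -2.050000 + 0.53·2.379766 = -0.788724
y(1.53) ≈ -0.7887

-0.7887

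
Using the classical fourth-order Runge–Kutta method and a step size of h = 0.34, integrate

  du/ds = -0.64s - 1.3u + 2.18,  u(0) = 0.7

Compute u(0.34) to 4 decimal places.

RK4: k1 = f(s_n, u_n); k2 = f(s_n + h/2, u_n + (h/2)·k1); k3 = f(s_n + h/2, u_n + (h/2)·k2); k4 = f(s_n + h, u_n + h·k3); u_{n+1} = u_n + (h/6)·(k1 + 2k2 + 2k3 + k4).
s=0.000000, u=0.700000:
  k1 = f(0.000000, 0.700000) = 1.270000
  k2 = f(0.170000, 0.915900) = 0.880530
  k3 = f(0.170000, 0.849690) = 0.966603
  k4 = f(0.340000, 1.028645) = 0.625162
  u ← 0.700000 + (0.34/6)·(k1 + 2k2 + 2k3 + k4) = 1.016734
u(0.34) ≈ 1.0167

1.0167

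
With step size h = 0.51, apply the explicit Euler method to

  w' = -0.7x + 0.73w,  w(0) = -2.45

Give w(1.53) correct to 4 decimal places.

-6.9456

Euler: w_{n+1} = w_n + h·f(x_n, w_n).
x=0.000000, w=-2.450000: f=-1.788500 → w ← -2.450000 + 0.51·(-1.788500) = -3.362135
x=0.510000, w=-3.362135: f=-2.811359 → w ← -3.362135 + 0.51·(-2.811359) = -4.795928
x=1.020000, w=-4.795928: f=-4.215027 → w ← -4.795928 + 0.51·(-4.215027) = -6.945592
w(1.53) ≈ -6.9456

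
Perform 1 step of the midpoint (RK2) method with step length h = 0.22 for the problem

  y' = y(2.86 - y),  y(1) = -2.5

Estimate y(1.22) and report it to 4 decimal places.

Midpoint: k1 = f(x_n, y_n); k2 = f(x_n + h/2, y_n + (h/2)·k1); y_{n+1} = y_n + h·k2.
x=1.000000, y=-2.500000:
  k1 = f(1.000000, -2.500000) = -13.400000
  k2 = f(1.110000, -3.974000) = -27.158316
  y ← -2.500000 + 0.22·(-27.158316) = -8.474830
y(1.22) ≈ -8.4748

-8.4748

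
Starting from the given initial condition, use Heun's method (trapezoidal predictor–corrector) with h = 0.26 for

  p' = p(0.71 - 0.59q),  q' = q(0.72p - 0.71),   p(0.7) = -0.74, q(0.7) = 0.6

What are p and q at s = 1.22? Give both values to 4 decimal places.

-0.9369, 0.3099

Heun on (p,q): k1 = f(s_n, state_n); k2 = f(s_n + h, state_n + h·k1); state_{n+1} = state_n + (h/2)·(k1 + k2).
0.700000: (-0.740000, 0.600000)
  k1 = (-0.263440, -0.745680)
  predictor → (-0.808494, 0.406123)
  k2 = (-0.380306, -0.524758)
  → (-0.823687, 0.434843)
0.960000: (-0.823687, 0.434843)
  k1 = (-0.373495, -0.566624)
  predictor → (-0.920796, 0.287521)
  k2 = (-0.497564, -0.394758)
  → (-0.936925, 0.309863)
(p(1.22), q(1.22)) ≈ (-0.9369, 0.3099)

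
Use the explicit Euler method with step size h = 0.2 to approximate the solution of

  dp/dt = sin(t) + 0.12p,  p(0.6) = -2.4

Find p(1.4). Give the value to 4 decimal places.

Euler: p_{n+1} = p_n + h·f(t_n, p_n).
t=0.600000, p=-2.400000: f=0.276642 → p ← -2.400000 + 0.2·0.276642 = -2.344672
t=0.800000, p=-2.344672: f=0.435996 → p ← -2.344672 + 0.2·0.435996 = -2.257472
t=1.000000, p=-2.257472: f=0.570574 → p ← -2.257472 + 0.2·0.570574 = -2.143358
t=1.200000, p=-2.143358: f=0.674836 → p ← -2.143358 + 0.2·0.674836 = -2.008390
p(1.4) ≈ -2.0084

-2.0084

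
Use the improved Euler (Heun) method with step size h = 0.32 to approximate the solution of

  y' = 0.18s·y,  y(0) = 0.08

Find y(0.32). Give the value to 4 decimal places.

0.0807

Heun: k1 = f(s_n, y_n); k2 = f(s_n + h, y_n + h·k1); y_{n+1} = y_n + (h/2)·(k1 + k2).
s=0.000000, y=0.080000:
  k1 = f(0.000000, 0.080000) = 0.000000
  k2 = f(0.320000, 0.080000) = 0.004608
  y ← 0.080000 + (0.32/2)·(0.000000 + 0.004608) = 0.080737
y(0.32) ≈ 0.0807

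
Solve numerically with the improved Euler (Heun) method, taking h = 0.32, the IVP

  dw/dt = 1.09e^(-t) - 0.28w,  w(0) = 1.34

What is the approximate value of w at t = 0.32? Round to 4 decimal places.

Heun: k1 = f(t_n, w_n); k2 = f(t_n + h, w_n + h·k1); w_{n+1} = w_n + (h/2)·(k1 + k2).
t=0.000000, w=1.340000:
  k1 = f(0.000000, 1.340000) = 0.714800
  k2 = f(0.320000, 1.568736) = 0.352256
  w ← 1.340000 + (0.32/2)·(0.714800 + 0.352256) = 1.510729
w(0.32) ≈ 1.5107

1.5107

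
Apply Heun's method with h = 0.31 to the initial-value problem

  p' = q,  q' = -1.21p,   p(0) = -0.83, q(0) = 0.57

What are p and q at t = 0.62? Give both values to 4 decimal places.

Heun on (p,q): k1 = f(t_n, state_n); k2 = f(t_n + h, state_n + h·k1); state_{n+1} = state_n + (h/2)·(k1 + k2).
0.000000: (-0.830000, 0.570000)
  k1 = (0.570000, 1.004300)
  predictor → (-0.653300, 0.881333)
  k2 = (0.881333, 0.790493)
  → (-0.605043, 0.848193)
0.310000: (-0.605043, 0.848193)
  k1 = (0.848193, 0.732102)
  predictor → (-0.342104, 1.075145)
  k2 = (1.075145, 0.413945)
  → (-0.306926, 1.025830)
(p(0.62), q(0.62)) ≈ (-0.3069, 1.0258)

-0.3069, 1.0258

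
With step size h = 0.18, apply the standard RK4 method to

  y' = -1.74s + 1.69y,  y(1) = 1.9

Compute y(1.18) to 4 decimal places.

2.1782

RK4: k1 = f(s_n, y_n); k2 = f(s_n + h/2, y_n + (h/2)·k1); k3 = f(s_n + h/2, y_n + (h/2)·k2); k4 = f(s_n + h, y_n + h·k3); y_{n+1} = y_n + (h/6)·(k1 + 2k2 + 2k3 + k4).
s=1.000000, y=1.900000:
  k1 = f(1.000000, 1.900000) = 1.471000
  k2 = f(1.090000, 2.032390) = 1.538139
  k3 = f(1.090000, 2.038433) = 1.548351
  k4 = f(1.180000, 2.178703) = 1.628808
  y ← 1.900000 + (0.18/6)·(k1 + 2k2 + 2k3 + k4) = 2.178184
y(1.18) ≈ 2.1782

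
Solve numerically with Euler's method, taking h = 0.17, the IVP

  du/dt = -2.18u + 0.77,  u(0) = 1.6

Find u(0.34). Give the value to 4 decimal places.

Euler: u_{n+1} = u_n + h·f(t_n, u_n).
t=0.000000, u=1.600000: f=-2.718000 → u ← 1.600000 + 0.17·(-2.718000) = 1.137940
t=0.170000, u=1.137940: f=-1.710709 → u ← 1.137940 + 0.17·(-1.710709) = 0.847119
u(0.34) ≈ 0.8471

0.8471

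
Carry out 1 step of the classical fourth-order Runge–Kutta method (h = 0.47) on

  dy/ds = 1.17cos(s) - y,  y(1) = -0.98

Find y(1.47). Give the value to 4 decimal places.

RK4: k1 = f(s_n, y_n); k2 = f(s_n + h/2, y_n + (h/2)·k1); k3 = f(s_n + h/2, y_n + (h/2)·k2); k4 = f(s_n + h, y_n + h·k3); y_{n+1} = y_n + (h/6)·(k1 + 2k2 + 2k3 + k4).
s=1.000000, y=-0.980000:
  k1 = f(1.000000, -0.980000) = 1.612154
  k2 = f(1.235000, -0.601144) = 0.986684
  k3 = f(1.235000, -0.748129) = 1.133669
  k4 = f(1.470000, -0.447176) = 0.564908
  y ← -0.980000 + (0.47/6)·(k1 + 2k2 + 2k3 + k4) = -0.477275
y(1.47) ≈ -0.4773

-0.4773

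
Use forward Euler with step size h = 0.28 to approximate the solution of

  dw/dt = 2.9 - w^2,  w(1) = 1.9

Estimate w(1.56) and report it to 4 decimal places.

Euler: w_{n+1} = w_n + h·f(t_n, w_n).
t=1.000000, w=1.900000: f=-0.710000 → w ← 1.900000 + 0.28·(-0.710000) = 1.701200
t=1.280000, w=1.701200: f=0.005919 → w ← 1.701200 + 0.28·0.005919 = 1.702857
w(1.56) ≈ 1.7029

1.7029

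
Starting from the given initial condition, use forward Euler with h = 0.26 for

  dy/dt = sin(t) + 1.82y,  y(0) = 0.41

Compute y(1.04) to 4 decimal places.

2.4495

Euler: y_{n+1} = y_n + h·f(t_n, y_n).
t=0.000000, y=0.410000: f=0.746200 → y ← 0.410000 + 0.26·0.746200 = 0.604012
t=0.260000, y=0.604012: f=1.356382 → y ← 0.604012 + 0.26·1.356382 = 0.956671
t=0.520000, y=0.956671: f=2.238022 → y ← 0.956671 + 0.26·2.238022 = 1.538557
t=0.780000, y=1.538557: f=3.503453 → y ← 1.538557 + 0.26·3.503453 = 2.449455
y(1.04) ≈ 2.4495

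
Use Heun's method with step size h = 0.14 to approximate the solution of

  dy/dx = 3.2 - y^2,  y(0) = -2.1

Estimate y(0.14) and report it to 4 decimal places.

-2.3212

Heun: k1 = f(x_n, y_n); k2 = f(x_n + h, y_n + h·k1); y_{n+1} = y_n + (h/2)·(k1 + k2).
x=0.000000, y=-2.100000:
  k1 = f(0.000000, -2.100000) = -1.210000
  k2 = f(0.140000, -2.269400) = -1.950176
  y ← -2.100000 + (0.14/2)·(-1.210000 + (-1.950176)) = -2.321212
y(0.14) ≈ -2.3212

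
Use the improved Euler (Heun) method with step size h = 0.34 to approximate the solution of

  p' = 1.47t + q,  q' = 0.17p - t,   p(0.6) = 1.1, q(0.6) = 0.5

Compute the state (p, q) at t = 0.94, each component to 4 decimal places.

Heun on (p,q): k1 = f(t_n, state_n); k2 = f(t_n + h, state_n + h·k1); state_{n+1} = state_n + (h/2)·(k1 + k2).
0.600000: (1.100000, 0.500000)
  k1 = (1.382000, -0.413000)
  predictor → (1.569880, 0.359580)
  k2 = (1.741380, -0.673120)
  → (1.630975, 0.315360)
(p(0.94), q(0.94)) ≈ (1.6310, 0.3154)

1.6310, 0.3154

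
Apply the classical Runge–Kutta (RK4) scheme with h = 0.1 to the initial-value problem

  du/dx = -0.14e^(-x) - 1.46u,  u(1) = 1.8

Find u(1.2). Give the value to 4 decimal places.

1.3361

RK4: k1 = f(x_n, u_n); k2 = f(x_n + h/2, u_n + (h/2)·k1); k3 = f(x_n + h/2, u_n + (h/2)·k2); k4 = f(x_n + h, u_n + h·k3); u_{n+1} = u_n + (h/6)·(k1 + 2k2 + 2k3 + k4).
x=1.000000, u=1.800000:
  k1 = f(1.000000, 1.800000) = -2.679503
  k2 = f(1.050000, 1.666025) = -2.481388
  k3 = f(1.050000, 1.675931) = -2.495850
  k4 = f(1.100000, 1.550415) = -2.310208
  u ← 1.800000 + (0.1/6)·(k1 + 2k2 + 2k3 + k4) = 1.550930
x=1.100000, u=1.550930:
  k1 = f(1.100000, 1.550930) = -2.310960
  k2 = f(1.150000, 1.435382) = -2.139987
  k3 = f(1.150000, 1.443931) = -2.152468
  k4 = f(1.200000, 1.335683) = -1.992265
  u ← 1.550930 + (0.1/6)·(k1 + 2k2 + 2k3 + k4) = 1.336128
u(1.2) ≈ 1.3361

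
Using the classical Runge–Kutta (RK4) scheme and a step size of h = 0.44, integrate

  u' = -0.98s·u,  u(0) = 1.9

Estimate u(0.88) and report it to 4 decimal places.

RK4: k1 = f(s_n, u_n); k2 = f(s_n + h/2, u_n + (h/2)·k1); k3 = f(s_n + h/2, u_n + (h/2)·k2); k4 = f(s_n + h, u_n + h·k3); u_{n+1} = u_n + (h/6)·(k1 + 2k2 + 2k3 + k4).
s=0.000000, u=1.900000:
  k1 = f(0.000000, 1.900000) = 0.000000
  k2 = f(0.220000, 1.900000) = -0.409640
  k3 = f(0.220000, 1.809879) = -0.390210
  k4 = f(0.440000, 1.728308) = -0.745246
  u ← 1.900000 + (0.44/6)·(k1 + 2k2 + 2k3 + k4) = 1.728037
s=0.440000, u=1.728037:
  k1 = f(0.440000, 1.728037) = -0.745130
  k2 = f(0.660000, 1.564109) = -1.011666
  k3 = f(0.660000, 1.505471) = -0.973739
  k4 = f(0.880000, 1.299592) = -1.120768
  u ← 1.728037 + (0.44/6)·(k1 + 2k2 + 2k3 + k4) = 1.300012
u(0.88) ≈ 1.3000

1.3000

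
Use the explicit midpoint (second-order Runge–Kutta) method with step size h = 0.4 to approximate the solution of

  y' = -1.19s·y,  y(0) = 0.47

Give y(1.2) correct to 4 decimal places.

Midpoint: k1 = f(s_n, y_n); k2 = f(s_n + h/2, y_n + (h/2)·k1); y_{n+1} = y_n + h·k2.
s=0.000000, y=0.470000:
  k1 = f(0.000000, 0.470000) = 0.000000
  k2 = f(0.200000, 0.470000) = -0.111860
  y ← 0.470000 + 0.4·(-0.111860) = 0.425256
s=0.400000, y=0.425256:
  k1 = f(0.400000, 0.425256) = -0.202422
  k2 = f(0.600000, 0.384772) = -0.274727
  y ← 0.425256 + 0.4·(-0.274727) = 0.315365
s=0.800000, y=0.315365:
  k1 = f(0.800000, 0.315365) = -0.300228
  k2 = f(1.000000, 0.255320) = -0.303830
  y ← 0.315365 + 0.4·(-0.303830) = 0.193833
y(1.2) ≈ 0.1938

0.1938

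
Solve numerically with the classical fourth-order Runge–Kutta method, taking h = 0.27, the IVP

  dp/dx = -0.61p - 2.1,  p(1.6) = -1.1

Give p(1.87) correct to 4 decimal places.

-1.4557

RK4: k1 = f(x_n, p_n); k2 = f(x_n + h/2, p_n + (h/2)·k1); k3 = f(x_n + h/2, p_n + (h/2)·k2); k4 = f(x_n + h, p_n + h·k3); p_{n+1} = p_n + (h/6)·(k1 + 2k2 + 2k3 + k4).
x=1.600000, p=-1.100000:
  k1 = f(1.600000, -1.100000) = -1.429000
  k2 = f(1.735000, -1.292915) = -1.311322
  k3 = f(1.735000, -1.277028) = -1.321013
  k4 = f(1.870000, -1.456673) = -1.211429
  p ← -1.100000 + (0.27/6)·(k1 + 2k2 + 2k3 + k4) = -1.455729
p(1.87) ≈ -1.4557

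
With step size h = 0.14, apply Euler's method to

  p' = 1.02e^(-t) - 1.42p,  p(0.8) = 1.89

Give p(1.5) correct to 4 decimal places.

Euler: p_{n+1} = p_n + h·f(t_n, p_n).
t=0.800000, p=1.890000: f=-2.225484 → p ← 1.890000 + 0.14·(-2.225484) = 1.578432
t=0.940000, p=1.578432: f=-1.842933 → p ← 1.578432 + 0.14·(-1.842933) = 1.320422
t=1.080000, p=1.320422: f=-1.528611 → p ← 1.320422 + 0.14·(-1.528611) = 1.106416
t=1.220000, p=1.106416: f=-1.269976 → p ← 1.106416 + 0.14·(-1.269976) = 0.928619
t=1.360000, p=0.928619: f=-1.056845 → p ← 0.928619 + 0.14·(-1.056845) = 0.780661
p(1.5) ≈ 0.7807

0.7807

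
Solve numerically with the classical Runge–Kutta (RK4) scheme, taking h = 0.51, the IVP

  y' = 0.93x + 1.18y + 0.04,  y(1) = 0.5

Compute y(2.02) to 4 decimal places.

4.3315

RK4: k1 = f(x_n, y_n); k2 = f(x_n + h/2, y_n + (h/2)·k1); k3 = f(x_n + h/2, y_n + (h/2)·k2); k4 = f(x_n + h, y_n + h·k3); y_{n+1} = y_n + (h/6)·(k1 + 2k2 + 2k3 + k4).
x=1.000000, y=0.500000:
  k1 = f(1.000000, 0.500000) = 1.560000
  k2 = f(1.255000, 0.897800) = 2.266554
  k3 = f(1.255000, 1.077971) = 2.479156
  k4 = f(1.510000, 1.764370) = 3.526256
  y ← 0.500000 + (0.51/6)·(k1 + 2k2 + 2k3 + k4) = 1.739102
x=1.510000, y=1.739102:
  k1 = f(1.510000, 1.739102) = 3.496441
  k2 = f(1.765000, 2.630695) = 4.785670
  k3 = f(1.765000, 2.959448) = 5.173599
  k4 = f(2.020000, 4.377638) = 7.084213
  y ← 1.739102 + (0.51/6)·(k1 + 2k2 + 2k3 + k4) = 4.331534
y(2.02) ≈ 4.3315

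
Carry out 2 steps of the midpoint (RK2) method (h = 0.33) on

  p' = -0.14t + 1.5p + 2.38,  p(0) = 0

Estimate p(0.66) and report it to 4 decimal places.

Midpoint: k1 = f(t_n, p_n); k2 = f(t_n + h/2, p_n + (h/2)·k1); p_{n+1} = p_n + h·k2.
t=0.000000, p=0.000000:
  k1 = f(0.000000, 0.000000) = 2.380000
  k2 = f(0.165000, 0.392700) = 2.945950
  p ← 0.000000 + 0.33·2.945950 = 0.972163
t=0.330000, p=0.972163:
  k1 = f(0.330000, 0.972163) = 3.792045
  k2 = f(0.495000, 1.597851) = 4.707476
  p ← 0.972163 + 0.33·4.707476 = 2.525631
p(0.66) ≈ 2.5256

2.5256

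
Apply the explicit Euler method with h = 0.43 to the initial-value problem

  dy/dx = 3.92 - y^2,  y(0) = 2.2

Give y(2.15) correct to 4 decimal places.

Euler: y_{n+1} = y_n + h·f(x_n, y_n).
x=0.000000, y=2.200000: f=-0.920000 → y ← 2.200000 + 0.43·(-0.920000) = 1.804400
x=0.430000, y=1.804400: f=0.664141 → y ← 1.804400 + 0.43·0.664141 = 2.089980
x=0.860000, y=2.089980: f=-0.448018 → y ← 2.089980 + 0.43·(-0.448018) = 1.897333
x=1.290000, y=1.897333: f=0.320129 → y ← 1.897333 + 0.43·0.320129 = 2.034988
x=1.720000, y=2.034988: f=-0.221177 → y ← 2.034988 + 0.43·(-0.221177) = 1.939882
y(2.15) ≈ 1.9399

1.9399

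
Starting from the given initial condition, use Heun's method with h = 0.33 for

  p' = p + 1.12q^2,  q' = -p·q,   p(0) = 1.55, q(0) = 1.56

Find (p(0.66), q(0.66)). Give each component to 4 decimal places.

Heun on (p,q): k1 = f(t_n, state_n); k2 = f(t_n + h, state_n + h·k1); state_{n+1} = state_n + (h/2)·(k1 + k2).
0.000000: (1.550000, 1.560000)
  k1 = (4.275632, -2.418000)
  predictor → (2.960959, 0.762060)
  k2 = (3.611382, -2.256428)
  → (2.851357, 0.788719)
0.330000: (2.851357, 0.788719)
  k1 = (3.548085, -2.248921)
  predictor → (4.022225, 0.046576)
  k2 = (4.024655, -0.187337)
  → (4.100859, 0.386737)
(p(0.66), q(0.66)) ≈ (4.1009, 0.3867)

4.1009, 0.3867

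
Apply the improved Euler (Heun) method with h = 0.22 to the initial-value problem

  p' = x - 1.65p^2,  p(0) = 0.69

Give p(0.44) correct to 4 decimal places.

0.5445

Heun: k1 = f(x_n, p_n); k2 = f(x_n + h, p_n + h·k1); p_{n+1} = p_n + (h/2)·(k1 + k2).
x=0.000000, p=0.690000:
  k1 = f(0.000000, 0.690000) = -0.785565
  k2 = f(0.220000, 0.517176) = -0.221327
  p ← 0.690000 + (0.22/2)·(-0.785565 + (-0.221327)) = 0.579242
x=0.220000, p=0.579242:
  k1 = f(0.220000, 0.579242) = -0.333610
  k2 = f(0.440000, 0.505848) = 0.017795
  p ← 0.579242 + (0.22/2)·(-0.333610 + 0.017795) = 0.544502
p(0.44) ≈ 0.5445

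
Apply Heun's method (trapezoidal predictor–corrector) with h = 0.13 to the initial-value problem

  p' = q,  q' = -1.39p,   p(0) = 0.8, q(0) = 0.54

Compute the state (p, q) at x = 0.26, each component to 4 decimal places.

0.9013, 0.2290

Heun on (p,q): k1 = f(x_n, state_n); k2 = f(x_n + h, state_n + h·k1); state_{n+1} = state_n + (h/2)·(k1 + k2).
0.000000: (0.800000, 0.540000)
  k1 = (0.540000, -1.112000)
  predictor → (0.870200, 0.395440)
  k2 = (0.395440, -1.209578)
  → (0.860804, 0.389097)
0.130000: (0.860804, 0.389097)
  k1 = (0.389097, -1.196517)
  predictor → (0.911386, 0.233550)
  k2 = (0.233550, -1.266827)
  → (0.901276, 0.228980)
(p(0.26), q(0.26)) ≈ (0.9013, 0.2290)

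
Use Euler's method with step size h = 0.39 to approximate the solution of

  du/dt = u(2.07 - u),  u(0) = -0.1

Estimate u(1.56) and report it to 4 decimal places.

-1.3954

Euler: u_{n+1} = u_n + h·f(t_n, u_n).
t=0.000000, u=-0.100000: f=-0.217000 → u ← -0.100000 + 0.39·(-0.217000) = -0.184630
t=0.390000, u=-0.184630: f=-0.416272 → u ← -0.184630 + 0.39·(-0.416272) = -0.346976
t=0.780000, u=-0.346976: f=-0.838633 → u ← -0.346976 + 0.39·(-0.838633) = -0.674043
t=1.170000, u=-0.674043: f=-1.849604 → u ← -0.674043 + 0.39·(-1.849604) = -1.395389
u(1.56) ≈ -1.3954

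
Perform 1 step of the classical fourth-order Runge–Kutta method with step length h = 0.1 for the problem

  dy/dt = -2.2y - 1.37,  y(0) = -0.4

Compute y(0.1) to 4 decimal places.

RK4: k1 = f(t_n, y_n); k2 = f(t_n + h/2, y_n + (h/2)·k1); k3 = f(t_n + h/2, y_n + (h/2)·k2); k4 = f(t_n + h, y_n + h·k3); y_{n+1} = y_n + (h/6)·(k1 + 2k2 + 2k3 + k4).
t=0.000000, y=-0.400000:
  k1 = f(0.000000, -0.400000) = -0.490000
  k2 = f(0.050000, -0.424500) = -0.436100
  k3 = f(0.050000, -0.421805) = -0.442029
  k4 = f(0.100000, -0.444203) = -0.392754
  y ← -0.400000 + (0.1/6)·(k1 + 2k2 + 2k3 + k4) = -0.443984
y(0.1) ≈ -0.4440

-0.4440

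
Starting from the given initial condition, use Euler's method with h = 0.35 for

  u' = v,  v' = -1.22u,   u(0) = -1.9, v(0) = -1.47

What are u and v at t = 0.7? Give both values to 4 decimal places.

Euler on (u,v): u_{n+1} = u_n + h·u', v_{n+1} = v_n + h·v'.
0.000000: (-1.900000, -1.470000); f=(-1.470000, 2.318000) → (-2.414500, -0.658700)
0.350000: (-2.414500, -0.658700); f=(-0.658700, 2.945690) → (-2.645045, 0.372291)
(u(0.7), v(0.7)) ≈ (-2.6450, 0.3723)

-2.6450, 0.3723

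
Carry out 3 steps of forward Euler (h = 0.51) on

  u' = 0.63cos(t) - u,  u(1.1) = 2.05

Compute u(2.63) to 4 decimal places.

0.1023

Euler: u_{n+1} = u_n + h·f(t_n, u_n).
t=1.100000, u=2.050000: f=-1.764234 → u ← 2.050000 + 0.51·(-1.764234) = 1.150240
t=1.610000, u=1.150240: f=-1.174932 → u ← 1.150240 + 0.51·(-1.174932) = 0.551025
t=2.120000, u=0.551025: f=-0.879890 → u ← 0.551025 + 0.51·(-0.879890) = 0.102281
u(2.63) ≈ 0.1023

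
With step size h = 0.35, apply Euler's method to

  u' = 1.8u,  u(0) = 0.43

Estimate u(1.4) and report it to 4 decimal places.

Euler: u_{n+1} = u_n + h·f(s_n, u_n).
s=0.000000, u=0.430000: f=0.774000 → u ← 0.430000 + 0.35·0.774000 = 0.700900
s=0.350000, u=0.700900: f=1.261620 → u ← 0.700900 + 0.35·1.261620 = 1.142467
s=0.700000, u=1.142467: f=2.056441 → u ← 1.142467 + 0.35·2.056441 = 1.862221
s=1.050000, u=1.862221: f=3.351998 → u ← 1.862221 + 0.35·3.351998 = 3.035421
u(1.4) ≈ 3.0354

3.0354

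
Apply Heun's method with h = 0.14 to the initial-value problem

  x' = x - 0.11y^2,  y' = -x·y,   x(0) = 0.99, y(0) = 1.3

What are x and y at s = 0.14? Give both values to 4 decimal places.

1.1138, 1.1235

Heun on (x,y): k1 = f(s_n, state_n); k2 = f(s_n + h, state_n + h·k1); state_{n+1} = state_n + (h/2)·(k1 + k2).
0.000000: (0.990000, 1.300000)
  k1 = (0.804100, -1.287000)
  predictor → (1.102574, 1.119820)
  k2 = (0.964634, -1.234684)
  → (1.113811, 1.123482)
(x(0.14), y(0.14)) ≈ (1.1138, 1.1235)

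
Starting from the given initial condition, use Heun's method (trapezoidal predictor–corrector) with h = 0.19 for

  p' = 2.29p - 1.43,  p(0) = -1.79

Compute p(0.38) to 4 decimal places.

Heun: k1 = f(x_n, p_n); k2 = f(x_n + h, p_n + h·k1); p_{n+1} = p_n + (h/2)·(k1 + k2).
x=0.000000, p=-1.790000:
  k1 = f(0.000000, -1.790000) = -5.529100
  k2 = f(0.190000, -2.840529) = -7.934811
  p ← -1.790000 + (0.19/2)·(-5.529100 + (-7.934811)) = -3.069072
x=0.190000, p=-3.069072:
  k1 = f(0.190000, -3.069072) = -8.458174
  k2 = f(0.380000, -4.676125) = -12.138325
  p ← -3.069072 + (0.19/2)·(-8.458174 + (-12.138325)) = -5.025739
p(0.38) ≈ -5.0257

-5.0257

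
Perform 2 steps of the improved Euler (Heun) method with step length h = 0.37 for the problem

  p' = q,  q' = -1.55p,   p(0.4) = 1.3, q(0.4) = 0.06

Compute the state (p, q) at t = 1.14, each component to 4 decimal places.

0.8026, -1.2977

Heun on (p,q): k1 = f(t_n, state_n); k2 = f(t_n + h, state_n + h·k1); state_{n+1} = state_n + (h/2)·(k1 + k2).
0.400000: (1.300000, 0.060000)
  k1 = (0.060000, -2.015000)
  predictor → (1.322200, -0.685550)
  k2 = (-0.685550, -2.049410)
  → (1.184273, -0.691916)
0.770000: (1.184273, -0.691916)
  k1 = (-0.691916, -1.835624)
  predictor → (0.928264, -1.371097)
  k2 = (-1.371097, -1.438810)
  → (0.802616, -1.297686)
(p(1.14), q(1.14)) ≈ (0.8026, -1.2977)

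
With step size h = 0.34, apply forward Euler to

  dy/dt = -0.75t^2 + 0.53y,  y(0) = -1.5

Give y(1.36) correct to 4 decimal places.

-3.3557

Euler: y_{n+1} = y_n + h·f(t_n, y_n).
t=0.000000, y=-1.500000: f=-0.795000 → y ← -1.500000 + 0.34·(-0.795000) = -1.770300
t=0.340000, y=-1.770300: f=-1.024959 → y ← -1.770300 + 0.34·(-1.024959) = -2.118786
t=0.680000, y=-2.118786: f=-1.469757 → y ← -2.118786 + 0.34·(-1.469757) = -2.618503
t=1.020000, y=-2.618503: f=-2.168107 → y ← -2.618503 + 0.34·(-2.168107) = -3.355660
y(1.36) ≈ -3.3557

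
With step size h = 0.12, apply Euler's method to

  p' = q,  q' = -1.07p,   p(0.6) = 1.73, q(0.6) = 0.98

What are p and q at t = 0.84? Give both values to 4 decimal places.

1.9385, 0.5206

Euler on (p,q): p_{n+1} = p_n + h·p', q_{n+1} = q_n + h·q'.
0.600000: (1.730000, 0.980000); f=(0.980000, -1.851100) → (1.847600, 0.757868)
0.720000: (1.847600, 0.757868); f=(0.757868, -1.976932) → (1.938544, 0.520636)
(p(0.84), q(0.84)) ≈ (1.9385, 0.5206)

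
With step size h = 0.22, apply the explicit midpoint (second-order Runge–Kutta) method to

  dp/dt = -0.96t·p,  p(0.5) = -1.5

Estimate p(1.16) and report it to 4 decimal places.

Midpoint: k1 = f(t_n, p_n); k2 = f(t_n + h/2, p_n + (h/2)·k1); p_{n+1} = p_n + h·k2.
t=0.500000, p=-1.500000:
  k1 = f(0.500000, -1.500000) = 0.720000
  k2 = f(0.610000, -1.420800) = 0.832020
  p ← -1.500000 + 0.22·0.832020 = -1.316955
t=0.720000, p=-1.316955:
  k1 = f(0.720000, -1.316955) = 0.910280
  k2 = f(0.830000, -1.216825) = 0.969566
  p ← -1.316955 + 0.22·0.969566 = -1.103651
t=0.940000, p=-1.103651:
  k1 = f(0.940000, -1.103651) = 0.995935
  k2 = f(1.050000, -0.994098) = 1.002051
  p ← -1.103651 + 0.22·1.002051 = -0.883200
p(1.16) ≈ -0.8832

-0.8832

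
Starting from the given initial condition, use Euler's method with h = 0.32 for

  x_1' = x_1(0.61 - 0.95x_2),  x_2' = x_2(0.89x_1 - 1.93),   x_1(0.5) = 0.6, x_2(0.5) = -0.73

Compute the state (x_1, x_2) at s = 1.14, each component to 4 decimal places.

1.1206, -0.2523

Euler on (x_1,x_2): x_1_{n+1} = x_1_n + h·x_1', x_2_{n+1} = x_2_n + h·x_2'.
0.500000: (0.600000, -0.730000); f=(0.782100, 1.019080) → (0.850272, -0.403894)
0.820000: (0.850272, -0.403894); f=(0.844915, 0.473872) → (1.120645, -0.252255)
(x_1(1.14), x_2(1.14)) ≈ (1.1206, -0.2523)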